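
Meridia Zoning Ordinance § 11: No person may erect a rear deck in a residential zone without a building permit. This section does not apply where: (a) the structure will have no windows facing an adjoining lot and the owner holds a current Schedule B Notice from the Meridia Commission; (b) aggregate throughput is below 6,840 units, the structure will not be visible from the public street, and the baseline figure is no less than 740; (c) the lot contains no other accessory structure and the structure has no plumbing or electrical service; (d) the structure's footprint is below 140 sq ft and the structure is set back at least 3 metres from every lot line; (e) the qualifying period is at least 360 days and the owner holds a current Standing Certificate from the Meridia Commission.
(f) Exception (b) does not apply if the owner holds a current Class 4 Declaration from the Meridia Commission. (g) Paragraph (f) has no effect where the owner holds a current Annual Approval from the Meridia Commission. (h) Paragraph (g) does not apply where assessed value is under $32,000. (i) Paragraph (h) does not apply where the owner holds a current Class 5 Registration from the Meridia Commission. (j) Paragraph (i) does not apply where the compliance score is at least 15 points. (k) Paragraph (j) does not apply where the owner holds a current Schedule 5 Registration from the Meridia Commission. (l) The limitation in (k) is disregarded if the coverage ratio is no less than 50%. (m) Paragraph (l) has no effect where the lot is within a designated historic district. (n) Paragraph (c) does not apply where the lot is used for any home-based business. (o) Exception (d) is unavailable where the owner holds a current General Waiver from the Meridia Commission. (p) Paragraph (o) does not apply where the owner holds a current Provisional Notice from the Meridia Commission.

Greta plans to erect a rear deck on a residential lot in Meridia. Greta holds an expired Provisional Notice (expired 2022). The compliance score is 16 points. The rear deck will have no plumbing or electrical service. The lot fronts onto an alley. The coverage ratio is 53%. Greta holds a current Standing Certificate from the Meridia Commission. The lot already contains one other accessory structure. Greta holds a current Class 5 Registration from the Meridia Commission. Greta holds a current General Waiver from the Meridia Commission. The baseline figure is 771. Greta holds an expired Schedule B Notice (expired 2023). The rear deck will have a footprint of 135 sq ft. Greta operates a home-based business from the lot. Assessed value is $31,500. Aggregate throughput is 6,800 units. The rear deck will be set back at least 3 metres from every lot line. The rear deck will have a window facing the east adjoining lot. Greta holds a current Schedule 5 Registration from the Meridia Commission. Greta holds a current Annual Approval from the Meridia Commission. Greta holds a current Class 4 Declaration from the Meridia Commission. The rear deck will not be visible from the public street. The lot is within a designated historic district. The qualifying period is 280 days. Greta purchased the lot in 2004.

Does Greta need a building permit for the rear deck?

Exception (a) does not apply: a window faces an adjoining lot.
All of (b)'s requirements are met (aggregate throughput is 6,800 units, below the 6,840 units limit; the structure will not be visible from the street; the baseline figure is 771, meeting the 740 threshold). Considering the limiting provisions: (f) applies (a current Class 4 Declaration is held), but is itself disapplied by (g): (g) operates against (f): a current Annual Approval is held. (h) would limit (g) — assessed value is $31,500, under the $32,000 limit — but (i) sets (h) aside: (i) is triggered — a current Class 5 Registration is held. (j) would limit (i) — the compliance score is 16 points, meeting the 15 points threshold — but (k) sets (j) aside: (k) operates against (j): a current Schedule 5 Registration is held. (l) applies (the coverage ratio is 53%, meeting the 50% threshold), but is overridden by (m): (m) operates against (l): the lot is in a historic district. (b) remains available.
Exception (c) requires that the lot contains no other accessory structure; but the lot already has another accessory structure, so (c) is unavailable.
Exception (d): the structure's footprint is 135 sq ft, below the 140 sq ft limit; the setback is at least 3 m on every side — every condition holds. However, paragraphs (o)–(p) must be considered: (o) operates against (d): a current General Waiver is held. (p), which would lift (o), is not engaged — no current Provisional Notice is held. So (d) is unavailable.
Exception (e) fails — the qualifying period is 280 days, short of 360 days.

No — exception (b) applies; Greta does not need a building permit.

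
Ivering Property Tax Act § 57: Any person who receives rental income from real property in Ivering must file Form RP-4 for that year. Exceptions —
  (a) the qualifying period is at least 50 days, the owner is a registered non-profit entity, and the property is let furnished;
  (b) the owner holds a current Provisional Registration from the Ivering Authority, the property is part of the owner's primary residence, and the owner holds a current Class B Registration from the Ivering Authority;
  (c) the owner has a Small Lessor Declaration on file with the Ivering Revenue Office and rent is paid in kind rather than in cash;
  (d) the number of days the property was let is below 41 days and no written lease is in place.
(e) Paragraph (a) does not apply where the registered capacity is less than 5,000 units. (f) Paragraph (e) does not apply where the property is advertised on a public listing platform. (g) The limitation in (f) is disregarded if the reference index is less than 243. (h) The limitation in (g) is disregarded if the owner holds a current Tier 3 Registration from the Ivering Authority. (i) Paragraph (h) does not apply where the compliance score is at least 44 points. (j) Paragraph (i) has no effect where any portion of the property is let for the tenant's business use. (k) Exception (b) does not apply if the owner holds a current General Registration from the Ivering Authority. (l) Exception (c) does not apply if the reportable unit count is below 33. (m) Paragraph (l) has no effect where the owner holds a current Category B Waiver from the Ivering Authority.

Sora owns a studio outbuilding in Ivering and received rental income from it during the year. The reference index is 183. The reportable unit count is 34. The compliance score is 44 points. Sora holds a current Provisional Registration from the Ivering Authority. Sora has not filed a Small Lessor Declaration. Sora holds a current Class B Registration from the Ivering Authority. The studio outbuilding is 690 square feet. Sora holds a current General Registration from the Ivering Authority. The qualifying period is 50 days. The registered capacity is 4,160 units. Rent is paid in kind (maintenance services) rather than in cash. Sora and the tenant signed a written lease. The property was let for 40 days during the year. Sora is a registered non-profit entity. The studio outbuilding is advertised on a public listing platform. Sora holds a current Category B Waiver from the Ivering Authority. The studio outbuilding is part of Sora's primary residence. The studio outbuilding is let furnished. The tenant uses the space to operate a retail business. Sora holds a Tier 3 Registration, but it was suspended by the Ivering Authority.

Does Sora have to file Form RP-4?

Yes — Sora must file Form RP-4.

All of (a)'s requirements are met (the qualifying period is 50 days, meeting the 50 days threshold; Sora is a registered non-profit; the property is let furnished). But: (e) operates against (a): the registered capacity is 4,160 units, less than the 5,000 units limit. (f) applies (the property is publicly advertised), but yields to (g): (g) operates against (f): the reference index is 183, less than the 243 limit. (h) is inapplicable (the Tier 3 Registration is not current), so (g) stands. (a) is therefore removed.
All of (b)'s requirements are met (a current Provisional Registration is held; the studio outbuilding is part of the primary residence; a current Class B Registration is held). But applying paragraph (k): (k) operates against (b): a current General Registration is held. So (b) is unavailable.
Exception (c) does not apply: no Small Lessor Declaration is on file.
Exception (d) does not apply: a written lease is in place.
Every exception is unavailable, so the rule governs.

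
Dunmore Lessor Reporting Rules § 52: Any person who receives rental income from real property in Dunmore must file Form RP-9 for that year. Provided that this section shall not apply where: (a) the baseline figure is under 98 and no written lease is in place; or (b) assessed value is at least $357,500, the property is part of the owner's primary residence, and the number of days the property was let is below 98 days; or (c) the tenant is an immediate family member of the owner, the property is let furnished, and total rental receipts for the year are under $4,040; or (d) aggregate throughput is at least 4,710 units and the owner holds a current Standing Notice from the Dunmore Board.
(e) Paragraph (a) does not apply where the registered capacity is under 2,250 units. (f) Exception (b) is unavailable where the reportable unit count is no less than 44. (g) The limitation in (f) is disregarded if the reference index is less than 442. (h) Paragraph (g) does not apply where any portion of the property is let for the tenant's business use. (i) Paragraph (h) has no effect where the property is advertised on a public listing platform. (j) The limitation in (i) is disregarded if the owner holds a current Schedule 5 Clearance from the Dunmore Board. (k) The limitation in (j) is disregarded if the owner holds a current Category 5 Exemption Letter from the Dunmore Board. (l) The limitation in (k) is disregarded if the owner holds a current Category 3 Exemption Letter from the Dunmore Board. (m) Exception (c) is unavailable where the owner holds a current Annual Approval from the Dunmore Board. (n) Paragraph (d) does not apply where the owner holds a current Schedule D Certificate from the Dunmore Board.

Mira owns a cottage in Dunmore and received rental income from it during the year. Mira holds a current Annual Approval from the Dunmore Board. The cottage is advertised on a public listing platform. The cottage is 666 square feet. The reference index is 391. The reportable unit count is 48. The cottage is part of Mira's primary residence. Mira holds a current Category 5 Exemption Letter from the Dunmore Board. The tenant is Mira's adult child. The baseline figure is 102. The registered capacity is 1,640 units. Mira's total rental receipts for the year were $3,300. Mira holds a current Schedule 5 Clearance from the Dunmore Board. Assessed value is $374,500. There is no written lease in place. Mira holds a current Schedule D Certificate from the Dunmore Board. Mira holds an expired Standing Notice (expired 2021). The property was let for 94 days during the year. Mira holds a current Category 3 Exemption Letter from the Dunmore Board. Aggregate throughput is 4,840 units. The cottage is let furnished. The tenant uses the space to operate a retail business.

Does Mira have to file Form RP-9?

Exception (a) fails — the baseline figure is 102, not under 98.
Exception (b): assessed value is $374,500, meeting the $357,500 threshold; the cottage is part of the primary residence; the number of days the property was let is 94 days, below the 98 days limit — every condition holds. But: (f) operates against (b): the reportable unit count is 48, meeting the 44 threshold. (g) applies (the reference index is 391, less than the 442 limit), but yields to (h): (h) is engaged — the space is let for business use. (i) applies (the property is publicly advertised), but is itself disapplied by (j): (j) is engaged — a current Schedule 5 Clearance is held. (k) is engaged (a current Category 5 Exemption Letter is held), but is overridden by (l): (l) operates against (k): a current Category 3 Exemption Letter is held. Exception (b) does not apply.
Exception (c)'s conditions are all satisfied: the tenant is an immediate family member; the property is let furnished; total rental receipts for the year are $3,300, under the $4,040 limit. But: (m) is engaged — a current Annual Approval is held. (c) is therefore removed.
Exception (d) requires that the owner holds a current Standing Notice from the Dunmore Board; but the Standing Notice is not current, so (d) is unavailable.
No exception displaces § 52.

Yes — Mira must file Form RP-9.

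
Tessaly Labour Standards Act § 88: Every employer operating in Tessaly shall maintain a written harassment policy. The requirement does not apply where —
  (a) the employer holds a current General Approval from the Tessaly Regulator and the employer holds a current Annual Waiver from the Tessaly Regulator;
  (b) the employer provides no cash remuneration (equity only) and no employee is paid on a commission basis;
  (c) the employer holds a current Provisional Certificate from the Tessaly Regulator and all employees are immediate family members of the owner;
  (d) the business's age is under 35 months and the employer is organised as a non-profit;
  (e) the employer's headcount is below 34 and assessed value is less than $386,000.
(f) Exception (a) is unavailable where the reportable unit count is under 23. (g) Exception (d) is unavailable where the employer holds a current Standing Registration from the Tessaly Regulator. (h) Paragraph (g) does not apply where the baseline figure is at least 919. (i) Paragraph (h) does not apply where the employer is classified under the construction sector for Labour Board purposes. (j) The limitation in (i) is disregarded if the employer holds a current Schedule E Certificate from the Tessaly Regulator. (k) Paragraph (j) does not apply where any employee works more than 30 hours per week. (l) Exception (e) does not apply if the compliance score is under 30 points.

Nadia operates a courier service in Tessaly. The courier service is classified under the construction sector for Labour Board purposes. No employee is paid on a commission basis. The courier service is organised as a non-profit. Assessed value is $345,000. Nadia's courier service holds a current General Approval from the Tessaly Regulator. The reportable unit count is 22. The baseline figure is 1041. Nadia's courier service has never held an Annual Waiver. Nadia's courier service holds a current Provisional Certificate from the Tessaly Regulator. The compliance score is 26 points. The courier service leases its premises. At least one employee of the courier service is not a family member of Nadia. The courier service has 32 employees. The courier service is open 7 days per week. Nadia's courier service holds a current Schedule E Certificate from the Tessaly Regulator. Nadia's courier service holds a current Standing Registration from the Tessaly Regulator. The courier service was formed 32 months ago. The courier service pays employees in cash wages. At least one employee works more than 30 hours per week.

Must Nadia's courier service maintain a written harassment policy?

Yes — Nadia's courier service must maintain a written harassment policy.

Exception (a) requires that the employer holds a current Annual Waiver from the Tessaly Regulator; but there is no Annual Waiver in force, so (a) is unavailable.
Exception (b) fails — employees are paid cash wages.
Exception (c) requires that all employees are immediate family members of the owner; but at least one employee is not a family member, so (c) is unavailable.
Exception (d)'s conditions are all satisfied: the business's age is 32 months, under the 35 months limit; the employer is a non-profit. Turning to paragraphs (g)–(k): (g) is engaged — a current Standing Registration is held. (h) operates (the baseline figure is 1,041, meeting the 919 threshold), but is displaced by (i): (i) is engaged — the courier service is classified under the construction sector. (j) is triggered (a current Schedule E Certificate is held), but is displaced by (k): (k) operates against (j): at least one employee exceeds 30 hours/week. (d) is therefore removed.
Exception (e)'s conditions are all satisfied: the employer's headcount is 32, below the 34 limit; assessed value is $345,000, less than the $386,000 limit. Turning to paragraph (l): (l) operates — the compliance score is 26 points, under the 30 points limit. (e) is therefore removed.
No exception displaces § 88.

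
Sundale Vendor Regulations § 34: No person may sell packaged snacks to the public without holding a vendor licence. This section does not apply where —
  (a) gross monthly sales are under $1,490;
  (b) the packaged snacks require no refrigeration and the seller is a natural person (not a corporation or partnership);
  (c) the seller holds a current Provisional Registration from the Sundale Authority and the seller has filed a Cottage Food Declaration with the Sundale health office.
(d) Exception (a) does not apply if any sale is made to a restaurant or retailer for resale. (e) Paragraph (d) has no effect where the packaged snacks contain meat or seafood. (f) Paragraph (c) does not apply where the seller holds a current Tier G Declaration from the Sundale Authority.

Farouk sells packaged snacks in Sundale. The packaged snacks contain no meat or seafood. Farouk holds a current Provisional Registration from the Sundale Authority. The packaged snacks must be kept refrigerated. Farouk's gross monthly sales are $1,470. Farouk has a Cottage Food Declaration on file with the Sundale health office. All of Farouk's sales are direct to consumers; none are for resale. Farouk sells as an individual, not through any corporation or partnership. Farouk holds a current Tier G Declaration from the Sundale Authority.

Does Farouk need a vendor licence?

Exception (a): gross monthly sales are $1,470, under the $1,490 limit — every condition holds. As to paragraphs (d)–(e): (d), which would limit (a), is inapplicable: no sales are for resale. Exception (a) stands.
Exception (b) requires that the packaged snacks require no refrigeration; but the packaged snacks require refrigeration, so (b) is unavailable.
Exception (c) is satisfied on its face — a current Provisional Registration is held; a Cottage Food Declaration is on file. Turning to paragraph (f): (f) operates against (c): a current Tier G Declaration is held. Exception (c) does not apply.

No — exception (a) applies; Farouk is not required to hold a vendor licence.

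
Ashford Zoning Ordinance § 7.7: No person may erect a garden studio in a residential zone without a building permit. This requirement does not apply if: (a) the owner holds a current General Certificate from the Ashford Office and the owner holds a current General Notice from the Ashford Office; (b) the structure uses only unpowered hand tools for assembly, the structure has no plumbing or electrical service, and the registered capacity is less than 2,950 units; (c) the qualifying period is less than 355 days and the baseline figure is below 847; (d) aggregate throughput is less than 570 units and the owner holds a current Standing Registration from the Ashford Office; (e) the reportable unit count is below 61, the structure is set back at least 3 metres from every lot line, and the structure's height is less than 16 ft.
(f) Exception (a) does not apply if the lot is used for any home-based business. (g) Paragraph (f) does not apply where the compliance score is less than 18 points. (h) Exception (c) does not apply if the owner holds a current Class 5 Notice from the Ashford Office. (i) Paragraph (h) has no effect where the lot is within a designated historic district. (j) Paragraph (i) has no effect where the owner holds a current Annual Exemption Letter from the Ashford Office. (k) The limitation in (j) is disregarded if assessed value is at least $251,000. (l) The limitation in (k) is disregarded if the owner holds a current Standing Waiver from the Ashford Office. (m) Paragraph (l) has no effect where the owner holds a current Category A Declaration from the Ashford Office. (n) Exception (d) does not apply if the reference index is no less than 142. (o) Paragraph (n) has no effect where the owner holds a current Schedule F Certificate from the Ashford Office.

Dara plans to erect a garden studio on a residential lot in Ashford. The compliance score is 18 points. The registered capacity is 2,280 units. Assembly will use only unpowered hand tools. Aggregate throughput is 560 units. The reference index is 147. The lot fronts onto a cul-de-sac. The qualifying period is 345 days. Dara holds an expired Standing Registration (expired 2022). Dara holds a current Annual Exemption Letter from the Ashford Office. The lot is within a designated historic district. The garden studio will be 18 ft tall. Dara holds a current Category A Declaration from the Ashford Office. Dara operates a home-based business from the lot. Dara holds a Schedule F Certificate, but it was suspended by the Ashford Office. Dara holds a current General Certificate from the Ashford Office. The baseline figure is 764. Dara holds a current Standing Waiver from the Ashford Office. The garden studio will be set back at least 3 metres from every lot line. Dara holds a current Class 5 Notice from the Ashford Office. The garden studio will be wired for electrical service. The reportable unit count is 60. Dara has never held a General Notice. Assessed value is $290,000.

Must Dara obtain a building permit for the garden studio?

No — exception (c) applies; Dara does not need a building permit.

Exception (a) requires that the owner holds a current General Notice from the Ashford Office; but there is no General Notice in force, so (a) is unavailable.
Exception (b) fails — electrical service is planned.
All of (c)'s requirements are met (the qualifying period is 345 days, less than the 355 days limit; the baseline figure is 764, below the 847 limit). Applying paragraphs (h)–(m): (h) is triggered (a current Class 5 Notice is held), but yields to (i): (i) operates against (h): the lot is in a historic district. (j) would limit (i) — a current Annual Exemption Letter is held — but (k) sets (j) aside: (k) is engaged — assessed value is $290,000, meeting the $251,000 threshold. (l) would limit (k) — a current Standing Waiver is held — but (m) sets (l) aside: (m) applies — a current Category A Declaration is held. Exception (c) stands.
Exception (d) does not apply: there is no Standing Registration in force.
Exception (e) requires that the structure's height is less than 16 ft; but the structure's height is 18 ft, not less than 16 ft, so (e) is unavailable.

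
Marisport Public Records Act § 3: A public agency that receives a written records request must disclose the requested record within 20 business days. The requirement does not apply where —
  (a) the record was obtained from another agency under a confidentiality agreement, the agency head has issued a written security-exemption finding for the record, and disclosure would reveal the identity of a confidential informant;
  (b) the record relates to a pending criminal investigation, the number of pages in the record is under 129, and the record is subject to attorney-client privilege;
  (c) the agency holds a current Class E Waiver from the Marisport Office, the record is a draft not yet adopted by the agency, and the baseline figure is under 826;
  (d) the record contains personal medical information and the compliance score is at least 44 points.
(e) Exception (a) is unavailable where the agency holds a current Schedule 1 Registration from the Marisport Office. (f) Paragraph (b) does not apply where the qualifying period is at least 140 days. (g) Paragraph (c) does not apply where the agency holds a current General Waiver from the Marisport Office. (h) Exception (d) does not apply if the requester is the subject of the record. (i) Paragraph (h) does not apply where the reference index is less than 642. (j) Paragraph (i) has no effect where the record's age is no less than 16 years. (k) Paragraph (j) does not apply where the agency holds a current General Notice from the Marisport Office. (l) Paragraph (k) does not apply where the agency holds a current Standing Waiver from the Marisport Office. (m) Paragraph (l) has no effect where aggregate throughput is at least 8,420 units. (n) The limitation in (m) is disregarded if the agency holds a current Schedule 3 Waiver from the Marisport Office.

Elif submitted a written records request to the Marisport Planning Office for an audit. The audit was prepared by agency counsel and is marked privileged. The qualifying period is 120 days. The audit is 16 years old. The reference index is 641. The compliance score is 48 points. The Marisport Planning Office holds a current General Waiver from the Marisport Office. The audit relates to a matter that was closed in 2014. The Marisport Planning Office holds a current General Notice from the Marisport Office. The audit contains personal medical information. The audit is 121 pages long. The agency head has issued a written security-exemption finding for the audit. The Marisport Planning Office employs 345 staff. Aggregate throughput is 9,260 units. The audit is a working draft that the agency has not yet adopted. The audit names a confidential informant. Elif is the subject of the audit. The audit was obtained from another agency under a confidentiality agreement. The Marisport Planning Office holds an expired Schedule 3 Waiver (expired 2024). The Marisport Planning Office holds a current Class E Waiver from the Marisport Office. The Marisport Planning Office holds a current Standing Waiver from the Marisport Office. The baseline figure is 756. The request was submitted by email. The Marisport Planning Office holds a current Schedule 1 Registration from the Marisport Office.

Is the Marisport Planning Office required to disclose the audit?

Exception (a): the audit was obtained under a confidentiality agreement; a written security-exemption finding has been issued; the audit names a confidential informant — every condition holds. However, paragraph (e) must be considered: (e) operates against (a): a current Schedule 1 Registration is held. Exception (a) does not apply.
Exception (b) requires that the record relates to a pending criminal investigation; but the audit relates to a closed matter, so (b) is unavailable.
All of (c)'s requirements are met (a current Class E Waiver is held; the audit is an unadopted draft; the baseline figure is 756, under the 826 limit). Turning to paragraph (g): (g) operates against (c): a current General Waiver is held. So (c) is unavailable.
Exception (d)'s conditions are all satisfied: the audit contains personal medical information; the compliance score is 48 points, meeting the 44 points threshold. As to paragraphs (h)–(n): (h) would limit (d) — Elif is the subject of the audit — but (i) sets (h) aside: (i) applies — the reference index is 641, less than the 642 limit. (j) applies (the record's age is 16 years, meeting the 16 years threshold), but yields to (k): (k) is triggered — a current General Notice is held. (l) is triggered (a current Standing Waiver is held), but is overridden by (m): (m) operates against (l): aggregate throughput is 9,260 units, meeting the 8,420 units threshold. (n) is inapplicable (no current Schedule 3 Waiver is held), so (m) stands. Exception (d) stands.

No — exception (d) applies; the Marisport Planning Office is not required to disclose the audit.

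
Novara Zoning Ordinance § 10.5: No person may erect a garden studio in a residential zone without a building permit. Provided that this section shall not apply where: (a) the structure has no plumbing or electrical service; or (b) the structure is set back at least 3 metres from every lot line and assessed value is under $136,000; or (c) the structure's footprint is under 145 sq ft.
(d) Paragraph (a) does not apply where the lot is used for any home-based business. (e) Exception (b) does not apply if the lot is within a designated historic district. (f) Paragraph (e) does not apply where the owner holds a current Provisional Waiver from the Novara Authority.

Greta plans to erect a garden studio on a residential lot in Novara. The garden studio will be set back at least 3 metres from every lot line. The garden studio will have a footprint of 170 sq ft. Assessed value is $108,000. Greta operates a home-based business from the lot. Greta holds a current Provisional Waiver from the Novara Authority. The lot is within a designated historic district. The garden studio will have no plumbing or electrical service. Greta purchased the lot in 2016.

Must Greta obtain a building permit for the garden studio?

No — exception (b) applies; Greta does not need a building permit.

Exception (a) is satisfied on its face — there is no plumbing or electrical service. However, paragraph (d) must be considered: (d) is triggered — a home-based business operates on the lot. (a) is therefore removed.
Exception (b) is satisfied on its face — the setback is at least 3 m on every side; assessed value is $108,000, under the $136,000 limit. Under paragraphs (e)–(f): (e) would limit (b) — the lot is in a historic district — but (f) sets (e) aside: (f) operates against (e): a current Provisional Waiver is held. Exception (b) stands.
Exception (c) requires that the structure's footprint is under 145 sq ft; but the structure's footprint is 170 sq ft, not under 145 sq ft, so (c) is unavailable.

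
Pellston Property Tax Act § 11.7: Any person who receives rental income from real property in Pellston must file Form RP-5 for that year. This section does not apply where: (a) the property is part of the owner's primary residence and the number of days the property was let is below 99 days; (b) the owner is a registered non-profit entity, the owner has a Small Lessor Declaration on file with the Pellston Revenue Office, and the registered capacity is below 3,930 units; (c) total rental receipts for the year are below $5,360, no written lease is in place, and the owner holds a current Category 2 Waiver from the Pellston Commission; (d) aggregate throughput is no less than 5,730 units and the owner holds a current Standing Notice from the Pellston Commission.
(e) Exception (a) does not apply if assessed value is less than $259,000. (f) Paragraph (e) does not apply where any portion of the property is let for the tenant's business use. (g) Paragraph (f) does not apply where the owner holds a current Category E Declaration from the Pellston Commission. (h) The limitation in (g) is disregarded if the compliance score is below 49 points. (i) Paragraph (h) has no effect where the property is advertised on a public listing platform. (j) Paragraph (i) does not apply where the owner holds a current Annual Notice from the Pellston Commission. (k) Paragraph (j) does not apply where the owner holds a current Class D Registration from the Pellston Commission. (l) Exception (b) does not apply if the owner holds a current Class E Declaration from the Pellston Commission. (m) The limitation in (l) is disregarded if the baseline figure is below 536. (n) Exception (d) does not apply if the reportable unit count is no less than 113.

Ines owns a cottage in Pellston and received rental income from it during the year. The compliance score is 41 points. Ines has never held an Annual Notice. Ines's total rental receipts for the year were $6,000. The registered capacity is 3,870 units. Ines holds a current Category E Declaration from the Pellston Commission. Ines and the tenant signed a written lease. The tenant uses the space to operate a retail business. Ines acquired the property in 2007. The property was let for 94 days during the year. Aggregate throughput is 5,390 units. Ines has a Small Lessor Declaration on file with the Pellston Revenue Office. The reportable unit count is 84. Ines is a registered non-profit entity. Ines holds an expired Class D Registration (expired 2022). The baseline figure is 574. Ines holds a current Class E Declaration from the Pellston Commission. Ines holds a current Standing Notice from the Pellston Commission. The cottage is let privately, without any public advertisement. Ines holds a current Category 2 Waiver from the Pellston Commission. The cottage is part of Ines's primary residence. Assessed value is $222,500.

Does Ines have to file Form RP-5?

No — exception (a) applies; Ines is not required to file Form RP-5.

Exception (a)'s conditions are all satisfied: the cottage is part of the primary residence; the number of days the property was let is 94 days, below the 99 days limit. Under paragraphs (e)–(k): (e) is engaged (assessed value is $222,500, less than the $259,000 limit), but yields to (f): (f) operates — the space is let for business use. (g) would limit (f) — a current Category E Declaration is held — but (h) sets (g) aside: (h) is triggered — the compliance score is 41 points, below the 49 points limit. (i) is not triggered (the property is let privately without advertisement), so (h) stands. Exception (a) stands.
Exception (b)'s conditions are all satisfied: Ines is a registered non-profit; a Small Lessor Declaration is on file; the registered capacity is 3,870 units, below the 3,930 units limit. But applying paragraphs (l)–(m): (l) operates against (b): a current Class E Declaration is held. (m), which would lift (l), is not engaged — the baseline figure is 574, not below 536. Exception (b) does not apply.
Exception (c) fails — total rental receipts for the year are $6,000, not below $5,360.
Exception (d) requires that aggregate throughput is no less than 5,730 units; but aggregate throughput is 5,390 units, short of 5,730 units, so (d) is unavailable.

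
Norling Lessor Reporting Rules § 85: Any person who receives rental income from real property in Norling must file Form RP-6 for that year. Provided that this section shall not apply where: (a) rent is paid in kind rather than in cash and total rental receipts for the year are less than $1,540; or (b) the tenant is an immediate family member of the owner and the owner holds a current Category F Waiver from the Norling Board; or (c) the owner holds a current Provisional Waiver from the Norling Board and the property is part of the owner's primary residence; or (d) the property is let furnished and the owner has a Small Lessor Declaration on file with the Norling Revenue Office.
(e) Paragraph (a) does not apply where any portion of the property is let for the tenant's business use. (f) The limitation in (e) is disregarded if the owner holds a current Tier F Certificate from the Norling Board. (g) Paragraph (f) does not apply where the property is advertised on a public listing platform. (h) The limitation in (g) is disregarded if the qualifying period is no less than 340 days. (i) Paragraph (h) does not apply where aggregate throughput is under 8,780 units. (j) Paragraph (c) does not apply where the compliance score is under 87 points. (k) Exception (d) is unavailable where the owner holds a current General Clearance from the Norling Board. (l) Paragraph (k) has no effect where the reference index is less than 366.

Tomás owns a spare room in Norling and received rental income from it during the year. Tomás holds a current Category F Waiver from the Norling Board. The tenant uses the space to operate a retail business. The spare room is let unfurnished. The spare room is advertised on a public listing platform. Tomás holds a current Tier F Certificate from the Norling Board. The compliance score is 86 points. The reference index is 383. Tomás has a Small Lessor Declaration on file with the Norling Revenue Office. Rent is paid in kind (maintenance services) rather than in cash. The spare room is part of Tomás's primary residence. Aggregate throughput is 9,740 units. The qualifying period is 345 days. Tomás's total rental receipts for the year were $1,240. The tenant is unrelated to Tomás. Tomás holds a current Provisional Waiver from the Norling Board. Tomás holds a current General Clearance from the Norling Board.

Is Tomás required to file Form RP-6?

Exception (a) is satisfied on its face — rent is paid in kind; total rental receipts for the year are $1,240, less than the $1,540 limit. Under paragraphs (e)–(i): (e) is triggered (the space is let for business use), but is set aside by (f): (f) operates against (e): a current Tier F Certificate is held. (g) would limit (f) — the property is publicly advertised — but (h) sets (g) aside: (h) operates — the qualifying period is 345 days, meeting the 340 days threshold. (i) does not operate here (aggregate throughput is 9,740 units, not under 8,780 units), so (h) stands. Exception (a) stands.
Exception (b) requires that the tenant is an immediate family member of the owner; but the tenant is unrelated to the owner, so (b) is unavailable.
Exception (c) is satisfied on its face — a current Provisional Waiver is held; the spare room is part of the primary residence. But applying paragraph (j): (j) operates against (c): the compliance score is 86 points, under the 87 points limit. (c) is therefore removed.
Exception (d) requires that the property is let furnished; but the property is let unfurnished, so (d) is unavailable.

No — exception (a) applies; Tomás is not required to file Form RP-6.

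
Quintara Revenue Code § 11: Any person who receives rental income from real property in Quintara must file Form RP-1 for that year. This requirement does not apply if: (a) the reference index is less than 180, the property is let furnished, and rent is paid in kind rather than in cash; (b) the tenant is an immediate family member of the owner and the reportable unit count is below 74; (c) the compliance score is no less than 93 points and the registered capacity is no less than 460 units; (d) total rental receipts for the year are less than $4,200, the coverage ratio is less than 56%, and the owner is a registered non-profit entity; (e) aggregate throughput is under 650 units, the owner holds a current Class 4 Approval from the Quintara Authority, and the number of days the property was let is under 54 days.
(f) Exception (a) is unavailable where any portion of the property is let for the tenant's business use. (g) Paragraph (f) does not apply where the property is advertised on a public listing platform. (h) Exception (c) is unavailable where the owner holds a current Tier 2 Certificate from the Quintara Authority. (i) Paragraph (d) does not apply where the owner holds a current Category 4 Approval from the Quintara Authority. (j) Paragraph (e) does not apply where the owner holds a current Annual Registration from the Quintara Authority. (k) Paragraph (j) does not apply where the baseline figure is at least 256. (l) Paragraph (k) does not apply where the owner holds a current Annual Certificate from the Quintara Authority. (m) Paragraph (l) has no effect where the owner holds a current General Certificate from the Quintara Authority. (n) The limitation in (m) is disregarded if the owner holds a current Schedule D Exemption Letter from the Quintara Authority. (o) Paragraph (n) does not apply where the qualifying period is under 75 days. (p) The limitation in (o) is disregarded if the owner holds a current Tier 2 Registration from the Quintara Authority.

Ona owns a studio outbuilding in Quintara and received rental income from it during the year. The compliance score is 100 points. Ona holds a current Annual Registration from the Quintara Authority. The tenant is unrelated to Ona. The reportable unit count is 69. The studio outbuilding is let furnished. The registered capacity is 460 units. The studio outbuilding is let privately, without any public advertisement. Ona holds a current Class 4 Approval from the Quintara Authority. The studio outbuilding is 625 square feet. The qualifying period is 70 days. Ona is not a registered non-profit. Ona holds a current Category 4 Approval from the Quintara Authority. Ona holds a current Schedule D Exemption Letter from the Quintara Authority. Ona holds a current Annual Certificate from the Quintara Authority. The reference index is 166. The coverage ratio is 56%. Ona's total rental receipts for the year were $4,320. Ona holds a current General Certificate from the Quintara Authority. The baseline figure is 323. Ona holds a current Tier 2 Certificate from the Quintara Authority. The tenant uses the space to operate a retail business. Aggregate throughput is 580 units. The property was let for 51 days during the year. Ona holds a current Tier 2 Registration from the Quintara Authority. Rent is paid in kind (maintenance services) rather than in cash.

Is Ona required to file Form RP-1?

Exception (a): the reference index is 166, less than the 180 limit; the property is let furnished; rent is paid in kind — every condition holds. Turning to paragraphs (f)–(g): (f) operates against (a): the space is let for business use. (g), which would lift (f), is inapplicable — the property is let privately without advertisement. Exception (a) does not apply.
Exception (b) requires that the tenant is an immediate family member of the owner; but the tenant is unrelated to the owner, so (b) is unavailable.
Exception (c)'s conditions are all satisfied: the compliance score is 100 points, meeting the 93 points threshold; the registered capacity is 460 units, meeting the 460 units threshold. But: (h) operates — a current Tier 2 Certificate is held. (c) is therefore removed.
Exception (d) fails — total rental receipts for the year are $4,320, not less than $4,200.
Exception (e) is satisfied on its face — aggregate throughput is 580 units, under the 650 units limit; a current Class 4 Approval is held; the number of days the property was let is 51 days, under the 54 days limit. However, paragraphs (j)–(p) must be considered: (j) operates against (e): a current Annual Registration is held. (k) would limit (j) — the baseline figure is 323, meeting the 256 threshold — but (l) sets (k) aside: (l) operates against (k): a current Annual Certificate is held. (m) operates (a current General Certificate is held), but is displaced by (n): (n) is engaged — a current Schedule D Exemption Letter is held. (o) would limit (n) — the qualifying period is 70 days, under the 75 days limit — but (p) sets (o) aside: (p) operates against (o): a current Tier 2 Registration is held. So (e) is unavailable.
Every exception is unavailable, so the rule governs.

Yes — Ona must file Form RP-1.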